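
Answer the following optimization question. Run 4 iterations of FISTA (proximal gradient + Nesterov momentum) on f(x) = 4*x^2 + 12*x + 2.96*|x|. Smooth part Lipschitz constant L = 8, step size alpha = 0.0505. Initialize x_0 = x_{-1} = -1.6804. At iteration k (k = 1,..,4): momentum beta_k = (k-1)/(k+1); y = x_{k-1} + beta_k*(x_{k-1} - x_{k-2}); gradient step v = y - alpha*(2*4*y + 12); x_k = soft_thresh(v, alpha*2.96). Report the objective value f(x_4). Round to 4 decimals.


FISTA on f(x) = 4*x^2 + 12*x + 2.96*|x|
L = 8, alpha = 0.0505
Iteration 1: beta = 0.0, y = -1.6804 + 0.0*(-1.6804 + 1.6804) = -1.6804
  grad(y) = -1.4432, v = y - alpha*grad = -1.6075
  prox(v) = soft_thresh(-1.6075, 0.1495) = -1.458
Iteration 2: beta = 0.3333, y = -1.458 + 0.3333*(-1.458 + 1.6804) = -1.3839
  grad(y) = 0.9287, v = y - alpha*grad = -1.4308
  prox(v) = soft_thresh(-1.4308, 0.1495) = -1.2813
Iteration 3: beta = 0.5, y = -1.2813 + 0.5*(-1.2813 + 1.458) = -1.193
  grad(y) = 2.4561, v = y - alpha*grad = -1.317
  prox(v) = soft_thresh(-1.317, 0.1495) = -1.1675
Iteration 4: beta = 0.6, y = -1.1675 + 0.6*(-1.1675 + 1.2813) = -1.0993
  grad(y) = 3.2059, v = y - alpha*grad = -1.2612
  prox(v) = soft_thresh(-1.2612, 0.1495) = -1.1117
f(x_4) = 4*(-1.1117)^2 + 12*(-1.1117) + 2.96*|-1.1117| = -5.1063


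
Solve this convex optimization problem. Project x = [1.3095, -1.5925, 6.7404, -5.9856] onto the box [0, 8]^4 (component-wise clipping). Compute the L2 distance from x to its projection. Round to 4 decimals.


Project each component onto [0, 8].
clip(1.3095) = 1.3095, clip(-1.5925) = 0.0, clip(6.7404) = 6.7404, clip(-5.9856) = 0.0
Projection = [1.3095, 0.0, 6.7404, 0.0]
Squared diffs: [0.0, 2.5361, 0.0, 35.8274]
Distance = sqrt(38.3635) = 6.1938


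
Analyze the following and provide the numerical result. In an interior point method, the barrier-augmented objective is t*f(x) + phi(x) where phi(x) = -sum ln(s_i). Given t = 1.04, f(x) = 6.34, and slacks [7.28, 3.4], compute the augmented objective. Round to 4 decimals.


Step 1: Compute log-barrier.
ln values: [1.9851, 1.2238]
phi = -(1.9851 + 1.2238) = -3.2089
Step 2: Compute augmented objective.
t*f(x) = 1.04*6.34 = 6.5936
Total = 6.5936 - 3.2089 = 3.3847


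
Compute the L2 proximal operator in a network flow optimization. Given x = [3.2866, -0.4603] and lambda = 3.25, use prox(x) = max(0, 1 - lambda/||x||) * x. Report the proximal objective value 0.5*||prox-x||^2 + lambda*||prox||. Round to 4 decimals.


Step 1: Compute ||x||.
||x|| = 3.3187
Step 2: Compute scaling factor.
scale = max(0, 1 - 3.25/3.3187) = 0.0207
Step 3: prox(x) = [0.068, -0.0095]
||prox(x)|| = 0.0687
Step 4: Proximal objective.
0.5*||prox-x||^2 = 5.2813
lambda*||prox|| = 0.2233
Total = 5.5044


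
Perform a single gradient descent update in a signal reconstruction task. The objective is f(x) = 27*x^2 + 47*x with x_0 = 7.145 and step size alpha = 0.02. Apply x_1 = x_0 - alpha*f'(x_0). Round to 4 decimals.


We compute the gradient at x_0 and apply the update.
f'(x) = 54*x + 47
f'(7.145) = 54*7.145 + 47 = 432.83
x_1 = 7.145 - 0.02*432.83 = -1.5116


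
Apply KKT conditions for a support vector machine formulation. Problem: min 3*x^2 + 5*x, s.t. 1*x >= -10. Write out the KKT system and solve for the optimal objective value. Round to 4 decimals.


Step 1: Try lambda = 0 (constraint inactive).
Stationarity: 2*3*x + 5 = 0
x* = -5/(2*3) = -5/6 = -0.8333 (rounded; the exact value -5/6 is used below)
Check constraint: 1*-0.8333 = -0.8333 >= -10 -- satisfied.
Step 2: Compute optimal value.
f(x*) = 3*(-5/6)^2 + 5*(-5/6) = -2.0833


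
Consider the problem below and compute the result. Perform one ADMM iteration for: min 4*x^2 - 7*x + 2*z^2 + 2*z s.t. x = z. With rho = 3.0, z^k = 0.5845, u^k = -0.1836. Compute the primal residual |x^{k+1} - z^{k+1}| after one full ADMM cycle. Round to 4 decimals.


ADMM iteration with rho = 3.0, z^k = 0.5845, u^k = -0.1836
Step 1: x-update.
Minimize 4*x^2 - 7*x + (3.0/2)*(x - 0.5845 - 0.1836)^2
FOC: (2*4 + 3.0)*x = 7 + 3.0*(0.5845 + 0.1836)
x^{k+1} = 0.8458
Step 2: z-update.
Minimize 2*z^2 + 2*z + (3.0/2)*(0.8458 - z - 0.1836)^2
FOC: (2*2 + 3.0)*z = -2 + 3.0*(0.8458 - 0.1836)
z^{k+1} = -0.0019
Step 3: u-update.
u^{k+1} = -0.1836 + 0.8458 + 0.0019 = 0.6641
Step 4: Primal residual = |0.8458 + 0.0019| = 0.8477


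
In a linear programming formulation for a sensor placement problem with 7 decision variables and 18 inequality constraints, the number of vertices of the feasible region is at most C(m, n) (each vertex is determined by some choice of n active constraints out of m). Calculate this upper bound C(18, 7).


Each vertex corresponds to some choice of n active constraints out of m, so the number of vertices is at most C(m, n) = m! / (n!(m-n)!).
m = 18, n = 7
Numerator: 18 * 17 * 16 * 15 * 14 * 13 * 12
Denominator: 7! = 5040
C(18, 7) = 31824


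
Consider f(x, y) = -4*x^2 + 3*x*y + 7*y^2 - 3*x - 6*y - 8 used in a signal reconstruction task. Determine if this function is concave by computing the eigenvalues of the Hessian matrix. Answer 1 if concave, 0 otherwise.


The Hessian of f(x,y) = -4*x^2 + 3*x*y + 7*y^2 - 3*x - 6*y - 8 is:
H = [[-8, 3], [3, 14]]
Trace = -8 + 14 = 6
Determinant = -8*14 - (3)^2 = -121
Discriminant = (6)^2 - 4*-121 = 520.0
Eigenvalues: lambda_1 = -8.4018, lambda_2 = 14.4018
The function is not concave.

0


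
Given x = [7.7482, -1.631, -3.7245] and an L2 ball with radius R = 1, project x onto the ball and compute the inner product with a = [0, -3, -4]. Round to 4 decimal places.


Step 1: Compute ||x|| (intermediates to 6 decimals).
||x|| = sqrt(7.7482^2 + (-1.631)^2 + (-3.7245)^2) = 8.750238
Step 2: Project.
Since ||x|| > R, scale = R/||x|| = 1/8.750238 = 0.114283, proj(x) = scale * x
proj(x) = [0.885488, -0.186396, -0.425647]
Step 3: Dot product.
a^T * proj(x) = 0*0.885488 - 3*(-0.186396) - 4*(-0.425647) = 2.2618


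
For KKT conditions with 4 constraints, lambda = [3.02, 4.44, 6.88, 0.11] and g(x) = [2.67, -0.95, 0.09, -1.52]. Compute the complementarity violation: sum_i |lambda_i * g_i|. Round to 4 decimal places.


KKT complementary slackness check:
lambda_1 * g_1 = 3.02 * 2.67 = 8.0634
lambda_2 * g_2 = 4.44 * -0.95 = -4.218
lambda_3 * g_3 = 6.88 * 0.09 = 0.6192
lambda_4 * g_4 = 0.11 * -1.52 = -0.1672
Total violation = 8.0634 + 4.218 + 0.6192 + 0.1672 = 13.0678


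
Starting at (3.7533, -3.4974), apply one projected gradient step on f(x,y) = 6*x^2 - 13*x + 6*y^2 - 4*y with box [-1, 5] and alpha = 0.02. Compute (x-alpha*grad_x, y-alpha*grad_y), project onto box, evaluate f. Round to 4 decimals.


Step 1: Compute gradient at (3.7533, -3.4974).
grad_x = 2*6*3.7533 - 13 = 32.0396
grad_y = 2*6*-3.4974 - 4 = -45.9688
Step 2: Gradient step.
x_raw = 3.7533 - 0.02*32.0396 = 3.1125
y_raw = -3.4974 - 0.02*-45.9688 = -2.578
Step 3: Project onto [-1, 5].
x_proj = clip(3.1125) = 3.1125
y_proj = clip(-2.578) = -1.0
Step 4: Evaluate f.
f(3.1125, -1.0) = 27.6636


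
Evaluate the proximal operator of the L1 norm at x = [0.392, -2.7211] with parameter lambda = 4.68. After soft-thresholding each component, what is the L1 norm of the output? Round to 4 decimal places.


Soft-thresholding with lambda = 4.68:
prox(0.392) = sign(0.392)*max(|0.392| - 4.68, 0) = 0.0
prox(-2.7211) = sign(-2.7211)*max(|-2.7211| - 4.68, 0) = 0.0
prox(x) = [0.0, 0.0]
||prox(x)||_1 = 0.0 + 0.0 = 0.0


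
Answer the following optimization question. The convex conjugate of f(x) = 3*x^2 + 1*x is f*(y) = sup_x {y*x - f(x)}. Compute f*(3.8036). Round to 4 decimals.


f*(y) = sup_x {y*x - a*x^2 - b*x} = sup_x {(y-b)*x - a*x^2}
FOC: (y - b) - 2a*x = 0 => x* = (y - b)/(2a)
x* = (3.8036 - 1)/(2*3) = 0.4673
f*(3.8036) = (y-b)^2/(4a) = (3.8036 - 1)^2/(4*3)
= 7.8602/12 = 0.655


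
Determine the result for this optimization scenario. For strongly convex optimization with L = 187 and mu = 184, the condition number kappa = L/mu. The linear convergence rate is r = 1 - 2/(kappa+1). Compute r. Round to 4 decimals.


Step 1: Compute the condition number.
kappa = L/mu = 187/184 = 1.0163
Step 2: Compute the convergence rate.
r = 1 - 2/(kappa + 1) = 1 - 2*mu/(L + mu) = (L - mu)/(L + mu) = 3/371 = 0.0081


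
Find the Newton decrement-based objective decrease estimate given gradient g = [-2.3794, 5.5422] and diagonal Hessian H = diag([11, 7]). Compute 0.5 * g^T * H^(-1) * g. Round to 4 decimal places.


Step 1: H is diagonal, so H^(-1) * g = [-0.2163, 0.7917].
Step 2: g^T H^(-1) g = sum_i g_i^2 / H_ii
  = (-2.3794)^2/11 + (5.5422)^2/7
  = 0.5147 + 4.388 = 4.9027
Step 3: Objective decrease = 0.5 * g^T H^(-1) g = 2.4513


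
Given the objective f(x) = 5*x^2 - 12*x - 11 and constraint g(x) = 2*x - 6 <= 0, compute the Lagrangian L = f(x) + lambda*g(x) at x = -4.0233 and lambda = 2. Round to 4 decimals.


Step 1: Evaluate f(x).
f(-4.0233) = 5*(-4.0233)^2 - 12*(-4.0233) - 11 = 118.2143
Step 2: Evaluate g(x).
g(-4.0233) = 2*-4.0233 - 6 = -14.0466
Step 3: Compute Lagrangian.
L = 118.2143 + 2*-14.0466 = 90.1211


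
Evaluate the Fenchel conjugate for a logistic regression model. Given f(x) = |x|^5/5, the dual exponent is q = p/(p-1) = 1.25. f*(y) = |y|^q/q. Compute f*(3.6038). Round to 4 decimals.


The conjugate exponent q satisfies 1/p + 1/q = 1.
p = 5, so q = 5/(5 - 1) = 1.25
|y|^q = 3.6038^1.25 = 4.9654
f*(3.6038) = 4.9654 / 1.25 = 3.9723


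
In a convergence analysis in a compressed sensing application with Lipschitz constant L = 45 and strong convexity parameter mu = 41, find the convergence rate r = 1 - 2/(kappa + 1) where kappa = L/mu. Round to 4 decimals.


Step 1: Compute the condition number.
kappa = L/mu = 45/41 = 1.0976
Step 2: Compute the convergence rate.
r = 1 - 2/(kappa + 1) = 1 - 2*mu/(L + mu) = (L - mu)/(L + mu) = 4/86 = 0.0465


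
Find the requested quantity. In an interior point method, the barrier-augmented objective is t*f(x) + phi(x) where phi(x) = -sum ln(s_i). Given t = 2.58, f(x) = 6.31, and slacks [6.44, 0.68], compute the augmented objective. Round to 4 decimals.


Step 1: Compute log-barrier.
ln values: [1.8625, -0.3857]
phi = -(1.8625 - 0.3857) = -1.4769
Step 2: Compute augmented objective.
t*f(x) = 2.58*6.31 = 16.2798
Total = 16.2798 - 1.4769 = 14.8029


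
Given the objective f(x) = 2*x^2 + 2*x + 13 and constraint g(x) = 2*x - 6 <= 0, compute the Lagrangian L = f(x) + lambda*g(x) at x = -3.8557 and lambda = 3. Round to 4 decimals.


Step 1: Evaluate f(x).
f(-3.8557) = 2*(-3.8557)^2 + 2*(-3.8557) + 13 = 35.0214
Step 2: Evaluate g(x).
g(-3.8557) = 2*-3.8557 - 6 = -13.7114
Step 3: Compute Lagrangian.
L = 35.0214 + 3*-13.7114 = -6.1128


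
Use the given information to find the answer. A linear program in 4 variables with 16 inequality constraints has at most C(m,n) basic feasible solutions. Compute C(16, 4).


Each vertex corresponds to some choice of n active constraints out of m, so the number of vertices is at most C(m, n) = m! / (n!(m-n)!).
m = 16, n = 4
Numerator: 16 * 15 * 14 * 13
Denominator: 4! = 24
C(16, 4) = 1820


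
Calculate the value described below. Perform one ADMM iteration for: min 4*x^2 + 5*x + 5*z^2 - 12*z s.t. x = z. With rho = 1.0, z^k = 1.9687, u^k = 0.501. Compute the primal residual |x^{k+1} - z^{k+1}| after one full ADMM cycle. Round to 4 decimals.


ADMM iteration with rho = 1.0, z^k = 1.9687, u^k = 0.501
Step 1: x-update.
Minimize 4*x^2 + 5*x + (1.0/2)*(x - 1.9687 + 0.501)^2
FOC: (2*4 + 1.0)*x = -5 + 1.0*(1.9687 - 0.501)
x^{k+1} = -0.3925
Step 2: z-update.
Minimize 5*z^2 - 12*z + (1.0/2)*(-0.3925 - z + 0.501)^2
FOC: (2*5 + 1.0)*z = 12 + 1.0*(-0.3925 + 0.501)
z^{k+1} = 1.1008
Step 3: u-update.
u^{k+1} = 0.501 - 0.3925 - 1.1008 = -0.9923
Step 4: Primal residual = |-0.3925 - 1.1008| = 1.4933


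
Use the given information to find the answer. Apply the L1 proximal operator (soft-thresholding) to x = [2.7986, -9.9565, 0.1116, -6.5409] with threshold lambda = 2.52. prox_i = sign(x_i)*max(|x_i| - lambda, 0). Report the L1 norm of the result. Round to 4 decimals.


Soft-thresholding with lambda = 2.52:
prox(2.7986) = sign(2.7986)*max(|2.7986| - 2.52, 0) = 0.2786
prox(-9.9565) = sign(-9.9565)*max(|-9.9565| - 2.52, 0) = -7.4365
prox(0.1116) = sign(0.1116)*max(|0.1116| - 2.52, 0) = 0.0
prox(-6.5409) = sign(-6.5409)*max(|-6.5409| - 2.52, 0) = -4.0209
prox(x) = [0.2786, -7.4365, 0.0, -4.0209]
||prox(x)||_1 = 0.2786 + 7.4365 + 0.0 + 4.0209 = 11.736


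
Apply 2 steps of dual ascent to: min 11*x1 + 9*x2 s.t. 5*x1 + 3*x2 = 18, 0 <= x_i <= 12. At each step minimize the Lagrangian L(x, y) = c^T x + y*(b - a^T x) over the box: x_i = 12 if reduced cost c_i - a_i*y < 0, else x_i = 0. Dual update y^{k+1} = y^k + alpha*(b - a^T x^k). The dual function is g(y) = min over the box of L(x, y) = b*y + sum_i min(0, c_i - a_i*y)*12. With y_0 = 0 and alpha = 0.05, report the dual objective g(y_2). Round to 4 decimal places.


Dual ascent for LP: min 11*x1 + 9*x2, 5*x1 + 3*x2 = 18, 0 <= x_i <= 12
Step 1: y^k = 0.0, reduced costs: (11.0, 9.0)
  x^k = (0.0, 0.0), subgradient = b - a^T x = 18.0
  y^{k+1} = 0.0 + 0.05*18.0 = 0.9
Step 2: y^k = 0.9, reduced costs: (6.5, 6.3)
  x^k = (0.0, 0.0), subgradient = b - a^T x = 18.0
  y^{k+1} = 0.9 + 0.05*18.0 = 1.8
Dual objective at y_2 = 1.8: reduced costs (2.0, 3.6), box minimizer x = (0.0, 0.0)
g(y_2) = b*y + (c1 - a1*y)*x1 + (c2 - a2*y)*x2 = 18*1.8 + 2.0*0.0 + 3.6*0.0 = 32.4 + 0.0 + 0.0 = 32.4


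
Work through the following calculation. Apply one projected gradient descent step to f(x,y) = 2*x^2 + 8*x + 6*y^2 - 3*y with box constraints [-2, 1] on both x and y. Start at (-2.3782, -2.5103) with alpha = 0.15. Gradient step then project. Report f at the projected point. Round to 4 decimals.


Step 1: Compute gradient at (-2.3782, -2.5103).
grad_x = 2*2*-2.3782 + 8 = -1.5128
grad_y = 2*6*-2.5103 - 3 = -33.1236
Step 2: Gradient step.
x_raw = -2.3782 - 0.15*-1.5128 = -2.1513
y_raw = -2.5103 - 0.15*-33.1236 = 2.4582
Step 3: Project onto [-2, 1].
x_proj = clip(-2.1513) = -2.0
y_proj = clip(2.4582) = 1.0
Step 4: Evaluate f.
f(-2.0, 1.0) = -5.0


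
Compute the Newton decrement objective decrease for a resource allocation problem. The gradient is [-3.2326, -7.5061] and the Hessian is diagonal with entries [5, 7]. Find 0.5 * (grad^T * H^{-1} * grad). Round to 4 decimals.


Step 1: H is diagonal, so H^(-1) * g = [-0.6465, -1.0723].
Step 2: g^T H^(-1) g = sum_i g_i^2 / H_ii
  = (-3.2326)^2/5 + (-7.5061)^2/7
  = 2.0899 + 8.0488 = 10.1387
Step 3: Objective decrease = 0.5 * g^T H^(-1) g = 5.0694


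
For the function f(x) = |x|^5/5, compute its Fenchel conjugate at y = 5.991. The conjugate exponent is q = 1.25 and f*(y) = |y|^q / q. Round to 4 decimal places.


The conjugate exponent q satisfies 1/p + 1/q = 1.
p = 5, so q = 5/(5 - 1) = 1.25
|y|^q = 5.991^1.25 = 9.3729
f*(5.991) = 9.3729 / 1.25 = 7.4983


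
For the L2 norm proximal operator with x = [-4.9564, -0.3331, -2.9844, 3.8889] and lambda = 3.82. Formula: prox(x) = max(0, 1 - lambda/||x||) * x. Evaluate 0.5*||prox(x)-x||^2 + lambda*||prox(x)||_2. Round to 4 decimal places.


Step 1: Compute ||x||.
||x|| = 6.979
Step 2: Compute scaling factor.
scale = max(0, 1 - 3.82/6.979) = 0.4526
Step 3: prox(x) = [-2.2435, -0.1508, -1.3509, 1.7603]
||prox(x)|| = 3.159
Step 4: Proximal objective.
0.5*||prox-x||^2 = 7.2962
lambda*||prox|| = 12.0674
Total = 19.3637


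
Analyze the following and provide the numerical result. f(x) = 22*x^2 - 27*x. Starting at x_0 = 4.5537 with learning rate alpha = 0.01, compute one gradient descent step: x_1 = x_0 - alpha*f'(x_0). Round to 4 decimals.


We compute the gradient at x_0 and apply the update.
f'(x) = 44*x - 27
f'(4.5537) = 44*4.5537 - 27 = 173.3628
x_1 = 4.5537 - 0.01*173.3628 = 2.8201


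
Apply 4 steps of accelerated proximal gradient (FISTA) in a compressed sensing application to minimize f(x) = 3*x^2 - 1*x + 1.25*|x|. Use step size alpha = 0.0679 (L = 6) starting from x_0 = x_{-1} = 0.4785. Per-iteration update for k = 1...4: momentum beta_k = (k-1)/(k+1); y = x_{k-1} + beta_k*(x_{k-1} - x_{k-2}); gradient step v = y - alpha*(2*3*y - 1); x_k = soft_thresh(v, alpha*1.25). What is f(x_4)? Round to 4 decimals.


FISTA on f(x) = 3*x^2 - 1*x + 1.25*|x|
L = 6, alpha = 0.0679
Iteration 1: beta = 0.0, y = 0.4785 + 0.0*(0.4785 - 0.4785) = 0.4785
  grad(y) = 1.871, v = y - alpha*grad = 0.3515
  prox(v) = soft_thresh(0.3515, 0.0849) = 0.2666
Iteration 2: beta = 0.3333, y = 0.2666 + 0.3333*(0.2666 - 0.4785) = 0.1959
  grad(y) = 0.1757, v = y - alpha*grad = 0.184
  prox(v) = soft_thresh(0.184, 0.0849) = 0.0991
Iteration 3: beta = 0.5, y = 0.0991 + 0.5*(0.0991 - 0.2666) = 0.0154
  grad(y) = -0.9075, v = y - alpha*grad = 0.077
  prox(v) = soft_thresh(0.077, 0.0849) = 0.0
Iteration 4: beta = 0.6, y = 0.0 + 0.6*(0.0 - 0.0991) = -0.0595
  grad(y) = -1.3569, v = y - alpha*grad = 0.0326
  prox(v) = soft_thresh(0.0326, 0.0849) = 0.0
f(x_4) = 3*0.0^2 - 1*0.0 + 1.25*|0.0| = 0.0


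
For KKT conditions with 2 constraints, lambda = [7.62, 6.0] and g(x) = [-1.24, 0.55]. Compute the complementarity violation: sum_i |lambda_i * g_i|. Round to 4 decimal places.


KKT complementary slackness check:
lambda_1 * g_1 = 7.62 * -1.24 = -9.4488
lambda_2 * g_2 = 6.0 * 0.55 = 3.3
Total violation = 9.4488 + 3.3 = 12.7488


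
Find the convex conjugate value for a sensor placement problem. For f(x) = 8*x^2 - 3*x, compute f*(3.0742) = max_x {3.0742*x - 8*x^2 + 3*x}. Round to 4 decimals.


f*(y) = sup_x {y*x - a*x^2 - b*x} = sup_x {(y-b)*x - a*x^2}
FOC: (y - b) - 2a*x = 0 => x* = (y - b)/(2a)
x* = (3.0742 + 3)/(2*8) = 0.3796
f*(3.0742) = (y-b)^2/(4a) = (3.0742 + 3)^2/(4*8)
= 36.8959/32 = 1.153


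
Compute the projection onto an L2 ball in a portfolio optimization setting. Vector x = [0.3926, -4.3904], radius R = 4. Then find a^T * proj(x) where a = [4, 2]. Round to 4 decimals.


Step 1: Compute ||x|| (intermediates to 6 decimals).
||x|| = sqrt(0.3926^2 + (-4.3904)^2) = 4.407919
Step 2: Project.
Since ||x|| > R, scale = R/||x|| = 4/4.407919 = 0.907458, proj(x) = scale * x
proj(x) = [0.356268, -3.984104]
Step 3: Dot product.
a^T * proj(x) = 4*0.356268 + 2*(-3.984104) = -6.5431


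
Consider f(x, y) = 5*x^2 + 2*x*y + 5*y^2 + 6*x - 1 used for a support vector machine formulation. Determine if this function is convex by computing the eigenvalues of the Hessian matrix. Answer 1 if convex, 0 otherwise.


The Hessian of f(x,y) = 5*x^2 + 2*x*y + 5*y^2 + 6*x - 1 is:
H = [[10, 2], [2, 10]]
Trace = 10 + 10 = 20
Determinant = 10*10 - (2)^2 = 96
Discriminant = (20)^2 - 4*96 = 16.0
Eigenvalues: lambda_1 = 8.0, lambda_2 = 12.0
The function is convex.

1


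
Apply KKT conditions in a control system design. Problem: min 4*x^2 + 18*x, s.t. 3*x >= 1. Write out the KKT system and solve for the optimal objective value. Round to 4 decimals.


Step 1: Try lambda = 0 (constraint inactive).
x_unc = -18/(2*4) = -2.25
Check: 3*-2.25 = -6.75 < 1 -- violated!
Step 2: Constraint must be active: 3*x = 1
x* = 1/3 = 0.3333 (rounded; the exact value 1/3 is used below)
lambda = (2*4*(1/3) + 18)/3 = 6.8889
Step 3: Compute optimal value.
f(x*) = 4*(1/3)^2 + 18*(1/3) = 6.4444


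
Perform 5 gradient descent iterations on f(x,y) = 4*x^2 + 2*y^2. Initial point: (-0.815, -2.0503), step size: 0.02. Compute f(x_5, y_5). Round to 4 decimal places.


Gradient descent on f(x,y) = 4*x^2 + 2*y^2.
Starting point: (-0.815, -2.0503), alpha = 0.02
Step 1: grad_x = 2*4*-0.815 = -6.52, grad_y = 2*2*-2.0503 = -8.2012
  x_1 = -0.815 - 0.02*-6.52 = -0.6846
  y_1 = -2.0503 - 0.02*-8.2012 = -1.8863
Step 2: grad_x = 2*4*-0.6846 = -5.4768, grad_y = 2*2*-1.8863 = -7.5451
  x_2 = -0.6846 - 0.02*-5.4768 = -0.5751
  y_2 = -1.8863 - 0.02*-7.5451 = -1.7354
Step 3: grad_x = 2*4*-0.5751 = -4.6005, grad_y = 2*2*-1.7354 = -6.9415
  x_3 = -0.5751 - 0.02*-4.6005 = -0.4831
  y_3 = -1.7354 - 0.02*-6.9415 = -1.5965
Step 4: grad_x = 2*4*-0.4831 = -3.8644, grad_y = 2*2*-1.5965 = -6.3862
  x_4 = -0.4831 - 0.02*-3.8644 = -0.4058
  y_4 = -1.5965 - 0.02*-6.3862 = -1.4688
Step 5: grad_x = 2*4*-0.4058 = -3.2461, grad_y = 2*2*-1.4688 = -5.8753
  x_5 = -0.4058 - 0.02*-3.2461 = -0.3408
  y_5 = -1.4688 - 0.02*-5.8753 = -1.3513
f(-0.3408, -1.3513) = 4*(-0.3408)^2 + 2*(-1.3513)^2 = 4.1168


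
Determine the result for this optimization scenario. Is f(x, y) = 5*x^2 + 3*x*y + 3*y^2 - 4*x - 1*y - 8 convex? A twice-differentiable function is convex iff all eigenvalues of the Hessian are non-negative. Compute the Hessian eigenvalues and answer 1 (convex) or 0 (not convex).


The Hessian of f(x,y) = 5*x^2 + 3*x*y + 3*y^2 - 4*x - 1*y - 8 is:
H = [[10, 3], [3, 6]]
Trace = 10 + 6 = 16
Determinant = 10*6 - (3)^2 = 51
Discriminant = (16)^2 - 4*51 = 52.0
Eigenvalues: lambda_1 = 4.3944, lambda_2 = 11.6056
The function is convex.

1


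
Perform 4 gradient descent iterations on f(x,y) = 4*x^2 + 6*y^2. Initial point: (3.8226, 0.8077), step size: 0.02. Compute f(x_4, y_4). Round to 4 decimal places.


Gradient descent on f(x,y) = 4*x^2 + 6*y^2.
Starting point: (3.8226, 0.8077), alpha = 0.02
Step 1: grad_x = 2*4*3.8226 = 30.5808, grad_y = 2*6*0.8077 = 9.6924
  x_1 = 3.8226 - 0.02*30.5808 = 3.211
  y_1 = 0.8077 - 0.02*9.6924 = 0.6139
Step 2: grad_x = 2*4*3.211 = 25.6879, grad_y = 2*6*0.6139 = 7.3662
  x_2 = 3.211 - 0.02*25.6879 = 2.6972
  y_2 = 0.6139 - 0.02*7.3662 = 0.4665
Step 3: grad_x = 2*4*2.6972 = 21.5778, grad_y = 2*6*0.4665 = 5.5983
  x_3 = 2.6972 - 0.02*21.5778 = 2.2657
  y_3 = 0.4665 - 0.02*5.5983 = 0.3546
Step 4: grad_x = 2*4*2.2657 = 18.1254, grad_y = 2*6*0.3546 = 4.2547
  x_4 = 2.2657 - 0.02*18.1254 = 1.9032
  y_4 = 0.3546 - 0.02*4.2547 = 0.2695
f(1.9032, 0.2695) = 4*1.9032^2 + 6*0.2695^2 = 14.9238


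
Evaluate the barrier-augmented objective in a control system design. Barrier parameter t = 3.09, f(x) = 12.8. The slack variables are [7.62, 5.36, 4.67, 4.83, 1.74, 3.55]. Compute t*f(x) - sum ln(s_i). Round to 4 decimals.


Step 1: Compute log-barrier.
ln values: [2.0308, 1.679, 1.5412, 1.5748, 0.5539, 1.2669]
phi = -(2.0308 + 1.679 + 1.5412 + 1.5748 + 0.5539 + 1.2669) = -8.6466
Step 2: Compute augmented objective.
t*f(x) = 3.09*12.8 = 39.552
Total = 39.552 - 8.6466 = 30.9054


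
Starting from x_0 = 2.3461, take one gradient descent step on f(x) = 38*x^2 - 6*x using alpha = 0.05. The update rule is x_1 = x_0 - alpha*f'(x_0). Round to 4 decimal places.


We compute the gradient at x_0 and apply the update.
f'(x) = 76*x - 6
f'(2.3461) = 76*2.3461 - 6 = 172.3036
x_1 = 2.3461 - 0.05*172.3036 = -6.2691


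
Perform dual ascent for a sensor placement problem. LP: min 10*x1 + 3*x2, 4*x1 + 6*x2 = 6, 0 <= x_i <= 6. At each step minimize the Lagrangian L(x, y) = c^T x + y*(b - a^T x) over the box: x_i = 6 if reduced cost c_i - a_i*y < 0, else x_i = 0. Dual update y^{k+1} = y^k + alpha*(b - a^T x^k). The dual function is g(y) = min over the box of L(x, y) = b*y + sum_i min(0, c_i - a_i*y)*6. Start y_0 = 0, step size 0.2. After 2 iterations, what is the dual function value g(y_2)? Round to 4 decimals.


Dual ascent for LP: min 10*x1 + 3*x2, 4*x1 + 6*x2 = 6, 0 <= x_i <= 6
Step 1: y^k = 0.0, reduced costs: (10.0, 3.0)
  x^k = (0.0, 0.0), subgradient = b - a^T x = 6.0
  y^{k+1} = 0.0 + 0.2*6.0 = 1.2
Step 2: y^k = 1.2, reduced costs: (5.2, -4.2)
  x^k = (0.0, 6.0), subgradient = b - a^T x = -30.0
  y^{k+1} = 1.2 + 0.2*-30.0 = -4.8
Dual objective at y_2 = -4.8: reduced costs (29.2, 31.8), box minimizer x = (0.0, 0.0)
g(y_2) = b*y + (c1 - a1*y)*x1 + (c2 - a2*y)*x2 = 6*(-4.8) + 29.2*0.0 + 31.8*0.0 = -28.8 + 0.0 + 0.0 = -28.8


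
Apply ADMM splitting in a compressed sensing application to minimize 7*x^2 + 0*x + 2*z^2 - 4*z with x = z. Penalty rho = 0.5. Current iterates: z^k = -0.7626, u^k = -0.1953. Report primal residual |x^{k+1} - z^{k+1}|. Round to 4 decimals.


ADMM iteration with rho = 0.5, z^k = -0.7626, u^k = -0.1953
Step 1: x-update.
Minimize 7*x^2 + 0*x + (0.5/2)*(x + 0.7626 - 0.1953)^2
FOC: (2*7 + 0.5)*x = 0 + 0.5*(-0.7626 + 0.1953)
x^{k+1} = -0.0196
Step 2: z-update.
Minimize 2*z^2 - 4*z + (0.5/2)*(-0.0196 - z - 0.1953)^2
FOC: (2*2 + 0.5)*z = 4 + 0.5*(-0.0196 - 0.1953)
z^{k+1} = 0.865
Step 3: u-update.
u^{k+1} = -0.1953 - 0.0196 - 0.865 = -1.0799
Step 4: Primal residual = |-0.0196 - 0.865| = 0.8846


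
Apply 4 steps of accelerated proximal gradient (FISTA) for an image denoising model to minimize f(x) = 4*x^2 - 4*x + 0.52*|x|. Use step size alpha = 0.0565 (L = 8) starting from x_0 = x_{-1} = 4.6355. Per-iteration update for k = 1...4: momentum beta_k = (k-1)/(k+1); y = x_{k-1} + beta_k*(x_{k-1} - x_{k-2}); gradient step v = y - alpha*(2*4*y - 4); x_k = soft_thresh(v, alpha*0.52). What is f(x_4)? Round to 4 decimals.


FISTA on f(x) = 4*x^2 - 4*x + 0.52*|x|
L = 8, alpha = 0.0565
Iteration 1: beta = 0.0, y = 4.6355 + 0.0*(4.6355 - 4.6355) = 4.6355
  grad(y) = 33.084, v = y - alpha*grad = 2.7663
  prox(v) = soft_thresh(2.7663, 0.0294) = 2.7369
Iteration 2: beta = 0.3333, y = 2.7369 + 0.3333*(2.7369 - 4.6355) = 2.104
  grad(y) = 12.832, v = y - alpha*grad = 1.379
  prox(v) = soft_thresh(1.379, 0.0294) = 1.3496
Iteration 3: beta = 0.5, y = 1.3496 + 0.5*(1.3496 - 2.7369) = 0.656
  grad(y) = 1.2478, v = y - alpha*grad = 0.5855
  prox(v) = soft_thresh(0.5855, 0.0294) = 0.5561
Iteration 4: beta = 0.6, y = 0.5561 + 0.6*(0.5561 - 1.3496) = 0.08
  grad(y) = -3.3601, v = y - alpha*grad = 0.2698
  prox(v) = soft_thresh(0.2698, 0.0294) = 0.2405
f(x_4) = 4*0.2405^2 - 4*0.2405 + 0.52*|0.2405| = -0.6055


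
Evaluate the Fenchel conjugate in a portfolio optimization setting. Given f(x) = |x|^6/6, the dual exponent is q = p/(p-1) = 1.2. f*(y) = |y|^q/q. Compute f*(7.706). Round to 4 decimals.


The conjugate exponent q satisfies 1/p + 1/q = 1.
p = 6, so q = 6/(6 - 1) = 1.2
|y|^q = 7.706^1.2 = 11.593
f*(7.706) = 11.593 / 1.2 = 9.6608


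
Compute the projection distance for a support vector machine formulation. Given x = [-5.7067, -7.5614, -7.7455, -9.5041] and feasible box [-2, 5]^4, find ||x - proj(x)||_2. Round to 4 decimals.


Project each component onto [-2, 5].
clip(-5.7067) = -2.0, clip(-7.5614) = -2.0, clip(-7.7455) = -2.0, clip(-9.5041) = -2.0
Projection = [-2.0, -2.0, -2.0, -2.0]
Squared diffs: [13.7396, 30.9292, 33.0108, 56.3115]
Distance = sqrt(133.9911) = 11.5755


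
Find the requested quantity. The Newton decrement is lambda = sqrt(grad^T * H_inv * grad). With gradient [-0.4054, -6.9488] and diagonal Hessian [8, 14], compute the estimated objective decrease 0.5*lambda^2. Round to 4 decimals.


Step 1: H is diagonal, so H^(-1) * g = [-0.0507, -0.4963].
Step 2: g^T H^(-1) g = sum_i g_i^2 / H_ii
  = (-0.4054)^2/8 + (-6.9488)^2/14
  = 0.0205 + 3.449 = 3.4695
Step 3: Objective decrease = 0.5 * g^T H^(-1) g = 1.7348


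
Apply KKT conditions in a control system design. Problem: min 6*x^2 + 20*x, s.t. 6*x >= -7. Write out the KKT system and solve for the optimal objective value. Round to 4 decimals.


Step 1: Try lambda = 0 (constraint inactive).
x_unc = -20/(2*6) = -1.6667
Check: 6*-1.6667 = -10.0002 < -7 -- violated!
Step 2: Constraint must be active: 6*x = -7
x* = -7/6 = -1.1667 (rounded; the exact value -7/6 is used below)
lambda = (2*6*(-7/6) + 20)/6 = 1.0
Step 3: Compute optimal value.
f(x*) = 6*(-7/6)^2 + 20*(-7/6) = -15.1667


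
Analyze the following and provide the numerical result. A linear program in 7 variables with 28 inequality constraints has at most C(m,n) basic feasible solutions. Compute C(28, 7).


Each vertex corresponds to some choice of n active constraints out of m, so the number of vertices is at most C(m, n) = m! / (n!(m-n)!).
m = 28, n = 7
Numerator: 28 * 27 * 26 * 25 * 24 * 23 * 22
Denominator: 7! = 5040
C(28, 7) = 1184040


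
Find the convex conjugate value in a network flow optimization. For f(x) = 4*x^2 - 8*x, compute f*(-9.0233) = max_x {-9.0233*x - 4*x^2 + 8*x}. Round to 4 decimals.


f*(y) = sup_x {y*x - a*x^2 - b*x} = sup_x {(y-b)*x - a*x^2}
FOC: (y - b) - 2a*x = 0 => x* = (y - b)/(2a)
x* = (-9.0233 + 8)/(2*4) = -0.1279
f*(-9.0233) = (y-b)^2/(4a) = (-9.0233 + 8)^2/(4*4)
= 1.0471/16 = 0.0654


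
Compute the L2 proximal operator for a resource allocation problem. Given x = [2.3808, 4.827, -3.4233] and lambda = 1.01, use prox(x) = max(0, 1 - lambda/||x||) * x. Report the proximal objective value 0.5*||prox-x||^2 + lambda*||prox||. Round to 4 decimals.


Step 1: Compute ||x||.
||x|| = 6.3786
Step 2: Compute scaling factor.
scale = max(0, 1 - 1.01/6.3786) = 0.8417
Step 3: prox(x) = [2.0038, 4.0627, -2.8813]
||prox(x)|| = 5.3686
Step 4: Proximal objective.
0.5*||prox-x||^2 = 0.5101
lambda*||prox|| = 5.4223
Total = 5.9324


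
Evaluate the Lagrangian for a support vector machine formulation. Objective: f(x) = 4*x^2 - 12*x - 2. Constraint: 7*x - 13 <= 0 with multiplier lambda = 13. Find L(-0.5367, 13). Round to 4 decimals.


Step 1: Evaluate f(x).
f(-0.5367) = 4*(-0.5367)^2 - 12*(-0.5367) - 2 = 5.5926
Step 2: Evaluate g(x).
g(-0.5367) = 7*-0.5367 - 13 = -16.7569
Step 3: Compute Lagrangian.
L = 5.5926 + 13*-16.7569 = -212.2471


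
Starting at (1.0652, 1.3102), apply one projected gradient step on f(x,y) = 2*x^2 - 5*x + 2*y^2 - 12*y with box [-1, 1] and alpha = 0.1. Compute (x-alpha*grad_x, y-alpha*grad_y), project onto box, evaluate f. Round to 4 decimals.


Step 1: Compute gradient at (1.0652, 1.3102).
grad_x = 2*2*1.0652 - 5 = -0.7392
grad_y = 2*2*1.3102 - 12 = -6.7592
Step 2: Gradient step.
x_raw = 1.0652 - 0.1*-0.7392 = 1.1391
y_raw = 1.3102 - 0.1*-6.7592 = 1.9861
Step 3: Project onto [-1, 1].
x_proj = clip(1.1391) = 1.0
y_proj = clip(1.9861) = 1.0
Step 4: Evaluate f.
f(1.0, 1.0) = -13.0


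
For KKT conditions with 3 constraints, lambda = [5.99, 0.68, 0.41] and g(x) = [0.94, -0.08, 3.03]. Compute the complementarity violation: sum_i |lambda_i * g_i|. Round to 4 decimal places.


KKT complementary slackness check:
lambda_1 * g_1 = 5.99 * 0.94 = 5.6306
lambda_2 * g_2 = 0.68 * -0.08 = -0.0544
lambda_3 * g_3 = 0.41 * 3.03 = 1.2423
Total violation = 5.6306 + 0.0544 + 1.2423 = 6.9273


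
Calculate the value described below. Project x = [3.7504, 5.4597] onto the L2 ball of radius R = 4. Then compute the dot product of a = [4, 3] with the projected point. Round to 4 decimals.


Step 1: Compute ||x|| (intermediates to 6 decimals).
||x|| = sqrt(3.7504^2 + 5.4597^2) = 6.623732
Step 2: Project.
Since ||x|| > R, scale = R/||x|| = 4/6.623732 = 0.603889, proj(x) = scale * x
proj(x) = [2.264825, 3.297053]
Step 3: Dot product.
a^T * proj(x) = 4*2.264825 + 3*3.297053 = 18.9505


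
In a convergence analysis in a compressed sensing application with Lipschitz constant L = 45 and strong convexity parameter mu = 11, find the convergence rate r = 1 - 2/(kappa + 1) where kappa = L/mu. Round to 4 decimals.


Step 1: Compute the condition number.
kappa = L/mu = 45/11 = 4.0909
Step 2: Compute the convergence rate.
r = 1 - 2/(kappa + 1) = 1 - 2*mu/(L + mu) = (L - mu)/(L + mu) = 34/56 = 0.6071


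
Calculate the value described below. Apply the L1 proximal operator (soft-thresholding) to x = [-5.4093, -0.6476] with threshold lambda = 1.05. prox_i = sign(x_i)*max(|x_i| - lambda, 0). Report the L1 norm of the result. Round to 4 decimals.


Soft-thresholding with lambda = 1.05:
prox(-5.4093) = sign(-5.4093)*max(|-5.4093| - 1.05, 0) = -4.3593
prox(-0.6476) = sign(-0.6476)*max(|-0.6476| - 1.05, 0) = 0.0
prox(x) = [-4.3593, 0.0]
||prox(x)||_1 = 4.3593 + 0.0 = 4.3593


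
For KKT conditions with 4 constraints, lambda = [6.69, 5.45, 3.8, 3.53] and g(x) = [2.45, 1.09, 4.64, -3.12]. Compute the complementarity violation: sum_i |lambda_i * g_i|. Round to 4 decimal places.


KKT complementary slackness check:
lambda_1 * g_1 = 6.69 * 2.45 = 16.3905
lambda_2 * g_2 = 5.45 * 1.09 = 5.9405
lambda_3 * g_3 = 3.8 * 4.64 = 17.632
lambda_4 * g_4 = 3.53 * -3.12 = -11.0136
Total violation = 16.3905 + 5.9405 + 17.632 + 11.0136 = 50.9766


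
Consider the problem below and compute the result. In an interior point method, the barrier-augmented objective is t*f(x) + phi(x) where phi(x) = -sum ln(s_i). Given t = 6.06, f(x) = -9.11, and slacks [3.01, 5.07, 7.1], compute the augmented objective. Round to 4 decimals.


Step 1: Compute log-barrier.
ln values: [1.1019, 1.6233, 1.9601]
phi = -(1.1019 + 1.6233 + 1.9601) = -4.6854
Step 2: Compute augmented objective.
t*f(x) = 6.06*-9.11 = -55.2066
Total = -55.2066 - 4.6854 = -59.892


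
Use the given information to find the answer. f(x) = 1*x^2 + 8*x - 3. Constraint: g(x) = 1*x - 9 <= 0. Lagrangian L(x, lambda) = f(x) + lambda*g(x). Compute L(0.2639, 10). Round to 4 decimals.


Step 1: Evaluate f(x).
f(0.2639) = 1*0.2639^2 + 8*0.2639 - 3 = -0.8192
Step 2: Evaluate g(x).
g(0.2639) = 1*0.2639 - 9 = -8.7361
Step 3: Compute Lagrangian.
L = -0.8192 + 10*-8.7361 = -88.1802


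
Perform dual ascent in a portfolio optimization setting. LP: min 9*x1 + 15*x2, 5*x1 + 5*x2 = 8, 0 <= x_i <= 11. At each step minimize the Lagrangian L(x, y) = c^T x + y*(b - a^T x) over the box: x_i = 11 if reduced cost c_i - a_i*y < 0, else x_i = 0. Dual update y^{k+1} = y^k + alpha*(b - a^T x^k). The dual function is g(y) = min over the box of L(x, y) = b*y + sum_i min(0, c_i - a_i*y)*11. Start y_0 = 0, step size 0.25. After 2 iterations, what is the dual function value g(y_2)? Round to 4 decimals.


Dual ascent for LP: min 9*x1 + 15*x2, 5*x1 + 5*x2 = 8, 0 <= x_i <= 11
Step 1: y^k = 0.0, reduced costs: (9.0, 15.0)
  x^k = (0.0, 0.0), subgradient = b - a^T x = 8.0
  y^{k+1} = 0.0 + 0.25*8.0 = 2.0
Step 2: y^k = 2.0, reduced costs: (-1.0, 5.0)
  x^k = (11.0, 0.0), subgradient = b - a^T x = -47.0
  y^{k+1} = 2.0 + 0.25*-47.0 = -9.75
Dual objective at y_2 = -9.75: reduced costs (57.75, 63.75), box minimizer x = (0.0, 0.0)
g(y_2) = b*y + (c1 - a1*y)*x1 + (c2 - a2*y)*x2 = 8*(-9.75) + 57.75*0.0 + 63.75*0.0 = -78.0 + 0.0 + 0.0 = -78.0


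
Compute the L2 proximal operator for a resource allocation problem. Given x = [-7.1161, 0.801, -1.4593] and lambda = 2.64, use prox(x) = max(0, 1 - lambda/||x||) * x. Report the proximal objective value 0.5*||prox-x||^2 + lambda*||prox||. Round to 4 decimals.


Step 1: Compute ||x||.
||x|| = 7.3082
Step 2: Compute scaling factor.
scale = max(0, 1 - 2.64/7.3082) = 0.6388
Step 3: prox(x) = [-4.5455, 0.5116, -0.9321]
||prox(x)|| = 4.6682
Step 4: Proximal objective.
0.5*||prox-x||^2 = 3.4848
lambda*||prox|| = 12.324
Total = 15.8089


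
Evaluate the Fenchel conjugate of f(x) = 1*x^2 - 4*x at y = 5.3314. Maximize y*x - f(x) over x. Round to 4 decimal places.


f*(y) = sup_x {y*x - a*x^2 - b*x} = sup_x {(y-b)*x - a*x^2}
FOC: (y - b) - 2a*x = 0 => x* = (y - b)/(2a)
x* = (5.3314 + 4)/(2*1) = 4.6657
f*(5.3314) = (y-b)^2/(4a) = (5.3314 + 4)^2/(4*1)
= 87.075/4 = 21.7688


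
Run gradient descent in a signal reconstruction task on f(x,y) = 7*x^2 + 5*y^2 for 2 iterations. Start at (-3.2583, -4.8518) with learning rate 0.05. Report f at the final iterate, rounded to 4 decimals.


Gradient descent on f(x,y) = 7*x^2 + 5*y^2.
Starting point: (-3.2583, -4.8518), alpha = 0.05
Step 1: grad_x = 2*7*-3.2583 = -45.6162, grad_y = 2*5*-4.8518 = -48.518
  x_1 = -3.2583 - 0.05*-45.6162 = -0.9775
  y_1 = -4.8518 - 0.05*-48.518 = -2.4259
Step 2: grad_x = 2*7*-0.9775 = -13.6849, grad_y = 2*5*-2.4259 = -24.259
  x_2 = -0.9775 - 0.05*-13.6849 = -0.2932
  y_2 = -2.4259 - 0.05*-24.259 = -1.213
f(-0.2932, -1.213) = 7*(-0.2932)^2 + 5*(-1.213)^2 = 7.9582


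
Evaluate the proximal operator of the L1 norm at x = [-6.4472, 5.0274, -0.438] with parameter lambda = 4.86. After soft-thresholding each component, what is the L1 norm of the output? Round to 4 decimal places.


Soft-thresholding with lambda = 4.86:
prox(-6.4472) = sign(-6.4472)*max(|-6.4472| - 4.86, 0) = -1.5872
prox(5.0274) = sign(5.0274)*max(|5.0274| - 4.86, 0) = 0.1674
prox(-0.438) = sign(-0.438)*max(|-0.438| - 4.86, 0) = 0.0
prox(x) = [-1.5872, 0.1674, 0.0]
||prox(x)||_1 = 1.5872 + 0.1674 + 0.0 = 1.7546


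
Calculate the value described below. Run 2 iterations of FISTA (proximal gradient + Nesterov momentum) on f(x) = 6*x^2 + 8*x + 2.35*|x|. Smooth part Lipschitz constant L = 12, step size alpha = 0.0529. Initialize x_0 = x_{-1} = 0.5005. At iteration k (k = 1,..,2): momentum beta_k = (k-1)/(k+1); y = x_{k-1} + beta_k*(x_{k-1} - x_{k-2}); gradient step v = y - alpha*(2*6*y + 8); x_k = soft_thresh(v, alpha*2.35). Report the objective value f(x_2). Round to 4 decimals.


FISTA on f(x) = 6*x^2 + 8*x + 2.35*|x|
L = 12, alpha = 0.0529
Iteration 1: beta = 0.0, y = 0.5005 + 0.0*(0.5005 - 0.5005) = 0.5005
  grad(y) = 14.006, v = y - alpha*grad = -0.2404
  prox(v) = soft_thresh(-0.2404, 0.1243) = -0.1161
Iteration 2: beta = 0.3333, y = -0.1161 + 0.3333*(-0.1161 - 0.5005) = -0.3216
  grad(y) = 4.1404, v = y - alpha*grad = -0.5407
  prox(v) = soft_thresh(-0.5407, 0.1243) = -0.4163
f(x_2) = 6*(-0.4163)^2 + 8*(-0.4163) + 2.35*|-0.4163| = -1.3123


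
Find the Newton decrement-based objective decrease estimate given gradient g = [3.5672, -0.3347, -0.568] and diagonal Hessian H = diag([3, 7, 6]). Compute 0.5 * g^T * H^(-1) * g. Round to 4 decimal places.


Step 1: H is diagonal, so H^(-1) * g = [1.1891, -0.0478, -0.0947].
Step 2: g^T H^(-1) g = sum_i g_i^2 / H_ii
  = (3.5672)^2/3 + (-0.3347)^2/7 + (-0.568)^2/6
  = 4.2416 + 0.016 + 0.0538 = 4.3114
Step 3: Objective decrease = 0.5 * g^T H^(-1) g = 2.1557


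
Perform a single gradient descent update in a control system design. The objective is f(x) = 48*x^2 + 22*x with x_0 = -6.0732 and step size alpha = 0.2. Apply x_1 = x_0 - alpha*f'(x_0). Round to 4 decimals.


We compute the gradient at x_0 and apply the update.
f'(x) = 96*x + 22
f'(-6.0732) = 96*-6.0732 + 22 = -561.0272
x_1 = -6.0732 - 0.2*-561.0272 = 106.1322


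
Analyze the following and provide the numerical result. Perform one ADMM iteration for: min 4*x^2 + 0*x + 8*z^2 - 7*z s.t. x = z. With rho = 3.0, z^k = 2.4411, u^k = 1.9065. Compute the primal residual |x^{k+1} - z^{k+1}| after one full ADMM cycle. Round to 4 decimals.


ADMM iteration with rho = 3.0, z^k = 2.4411, u^k = 1.9065
Step 1: x-update.
Minimize 4*x^2 + 0*x + (3.0/2)*(x - 2.4411 + 1.9065)^2
FOC: (2*4 + 3.0)*x = 0 + 3.0*(2.4411 - 1.9065)
x^{k+1} = 0.1458
Step 2: z-update.
Minimize 8*z^2 - 7*z + (3.0/2)*(0.1458 - z + 1.9065)^2
FOC: (2*8 + 3.0)*z = 7 + 3.0*(0.1458 + 1.9065)
z^{k+1} = 0.6925
Step 3: u-update.
u^{k+1} = 1.9065 + 0.1458 - 0.6925 = 1.3598
Step 4: Primal residual = |0.1458 - 0.6925| = 0.5467


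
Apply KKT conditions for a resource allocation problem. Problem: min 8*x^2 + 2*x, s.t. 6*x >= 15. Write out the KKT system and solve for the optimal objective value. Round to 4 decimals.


Step 1: Try lambda = 0 (constraint inactive).
x_unc = -2/(2*8) = -0.125
Check: 6*-0.125 = -0.75 < 15 -- violated!
Step 2: Constraint must be active: 6*x = 15
x* = 15/6 = 2.5
lambda = (2*8*2.5 + 2)/6 = 7.0
Step 3: Compute optimal value.
f(x*) = 8*2.5^2 + 2*2.5 = 55.0


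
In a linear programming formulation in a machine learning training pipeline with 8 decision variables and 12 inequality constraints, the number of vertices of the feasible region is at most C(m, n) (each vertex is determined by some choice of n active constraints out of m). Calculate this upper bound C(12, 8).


Each vertex corresponds to some choice of n active constraints out of m, so the number of vertices is at most C(m, n) = m! / (n!(m-n)!).
m = 12, n = 8
Numerator: 12 * 11 * 10 * 9 * 8 * 7 * 6 * 5
Denominator: 8! = 40320
C(12, 8) = 495


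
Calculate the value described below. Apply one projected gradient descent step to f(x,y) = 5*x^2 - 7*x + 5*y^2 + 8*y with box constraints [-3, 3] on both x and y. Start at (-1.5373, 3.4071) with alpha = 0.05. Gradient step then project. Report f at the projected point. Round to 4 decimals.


Step 1: Compute gradient at (-1.5373, 3.4071).
grad_x = 2*5*-1.5373 - 7 = -22.373
grad_y = 2*5*3.4071 + 8 = 42.071
Step 2: Gradient step.
x_raw = -1.5373 - 0.05*-22.373 = -0.4187
y_raw = 3.4071 - 0.05*42.071 = 1.3036
Step 3: Project onto [-3, 3].
x_proj = clip(-0.4187) = -0.4187
y_proj = clip(1.3036) = 1.3036
Step 4: Evaluate f.
f(-0.4187, 1.3036) = 22.7315


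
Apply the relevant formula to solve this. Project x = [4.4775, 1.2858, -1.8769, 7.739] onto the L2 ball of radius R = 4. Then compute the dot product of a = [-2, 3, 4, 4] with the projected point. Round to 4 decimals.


Step 1: Compute ||x|| (intermediates to 6 decimals).
||x|| = sqrt(4.4775^2 + 1.2858^2 + (-1.8769)^2 + 7.739^2) = 9.225842
Step 2: Project.
Since ||x|| > R, scale = R/||x|| = 4/9.225842 = 0.433565, proj(x) = scale * x
proj(x) = [1.941287, 0.557478, -0.813758, 3.35536]
Step 3: Dot product.
a^T * proj(x) = -2*1.941287 + 3*0.557478 + 4*(-0.813758) + 4*3.35536 = 7.9563
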